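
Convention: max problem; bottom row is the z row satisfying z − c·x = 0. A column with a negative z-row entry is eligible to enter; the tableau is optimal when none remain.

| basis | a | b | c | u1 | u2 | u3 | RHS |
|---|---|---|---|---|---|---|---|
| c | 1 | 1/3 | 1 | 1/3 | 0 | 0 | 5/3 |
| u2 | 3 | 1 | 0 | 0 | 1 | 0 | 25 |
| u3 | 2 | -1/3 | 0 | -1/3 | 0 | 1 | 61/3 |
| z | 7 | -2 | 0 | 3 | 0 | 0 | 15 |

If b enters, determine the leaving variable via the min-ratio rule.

Column b entries and ratios — c: (5/3)/(1/3) = 5; u2: 25/1 = 25; u3: -1/3 ≤ 0, skip.
Smallest ratio is 5 in the row of c, so c leaves.

c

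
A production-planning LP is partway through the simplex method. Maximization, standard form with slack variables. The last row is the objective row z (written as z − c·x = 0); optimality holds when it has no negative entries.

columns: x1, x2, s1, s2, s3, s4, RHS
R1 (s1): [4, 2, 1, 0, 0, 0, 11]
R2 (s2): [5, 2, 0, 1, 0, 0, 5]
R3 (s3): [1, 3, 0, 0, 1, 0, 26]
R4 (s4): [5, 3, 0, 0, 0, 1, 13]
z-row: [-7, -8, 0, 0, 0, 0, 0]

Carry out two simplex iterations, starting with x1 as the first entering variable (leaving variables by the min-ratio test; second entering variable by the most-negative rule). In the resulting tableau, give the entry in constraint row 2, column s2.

1/2

Ratio test on column x1 — row 1: 11/4 = 11/4; row 2: 5/5 = 1; row 3: 26/1 = 26; row 4: 13/5 = 13/5. Minimum is 1 at row 2 (s2 leaves); pivot element 5.
Divide row 2 by 5; eliminate column x1 from the other rows.
Second iteration: most negative z-row entry is -26/5 in column x2, so x2 enters.
Ratio test on column x2 — row 1: 7/(2/5) = 35/2; row 2: 1/(2/5) = 5/2; row 3: 25/(13/5) = 125/13; row 4: 8/1 = 8. Minimum is 5/2 at row 2 (x1 leaves); pivot element 2/5.
Divide row 2 by 2/5; eliminate column x2 from the other rows.
After both pivots, the entry at constraint row 2, column s2 is 1/2.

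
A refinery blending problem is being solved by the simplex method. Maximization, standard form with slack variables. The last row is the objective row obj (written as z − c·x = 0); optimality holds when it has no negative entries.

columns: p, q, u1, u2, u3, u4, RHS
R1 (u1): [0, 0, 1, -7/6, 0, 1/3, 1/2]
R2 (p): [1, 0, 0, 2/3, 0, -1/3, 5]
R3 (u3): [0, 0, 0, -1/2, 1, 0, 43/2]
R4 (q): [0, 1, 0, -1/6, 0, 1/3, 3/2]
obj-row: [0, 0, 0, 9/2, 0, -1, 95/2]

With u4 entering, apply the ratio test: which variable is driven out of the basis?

Column u4 entries and ratios — u1: (1/2)/(1/3) = 3/2; p: -1/3 ≤ 0, skip; u3: 0 ≤ 0, skip; q: (3/2)/(1/3) = 9/2.
Smallest ratio is 3/2 in the row of u1, so u1 leaves.

u1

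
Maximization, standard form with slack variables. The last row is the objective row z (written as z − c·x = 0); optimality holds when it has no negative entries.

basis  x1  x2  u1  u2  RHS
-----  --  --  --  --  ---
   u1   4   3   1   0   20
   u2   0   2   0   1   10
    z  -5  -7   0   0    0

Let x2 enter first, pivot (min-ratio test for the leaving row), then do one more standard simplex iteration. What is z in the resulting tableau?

165/4

Ratio test on column x2 — row 1: 20/3 = 20/3; row 2: 10/2 = 5. Minimum is 5 at row 2 (u2 leaves); pivot element 2.
Pivot on row 2; the z-row RHS becomes 0 − (-7)·5 = 35.
Next entering variable (most negative z-row entry -5): x1.
Ratio test on column x1 — row 1: 5/4 = 5/4; row 2: entry 0 ≤ 0. Minimum is 5/4 at row 1 (u1 leaves); pivot element 4.
After the second pivot the z-row RHS is 35 − (-5)·(5/4) = 165/4.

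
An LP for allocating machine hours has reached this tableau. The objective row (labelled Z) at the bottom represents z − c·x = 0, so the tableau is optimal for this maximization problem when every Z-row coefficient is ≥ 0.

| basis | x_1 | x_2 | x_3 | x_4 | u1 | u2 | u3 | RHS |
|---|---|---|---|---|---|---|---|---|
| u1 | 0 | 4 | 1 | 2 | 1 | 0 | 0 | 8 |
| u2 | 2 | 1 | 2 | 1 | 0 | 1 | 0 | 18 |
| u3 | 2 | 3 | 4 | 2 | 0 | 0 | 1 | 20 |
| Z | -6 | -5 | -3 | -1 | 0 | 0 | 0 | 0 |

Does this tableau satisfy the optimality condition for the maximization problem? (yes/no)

The Z-row has a negative entry -6 in column x_1, so it is not optimal.

no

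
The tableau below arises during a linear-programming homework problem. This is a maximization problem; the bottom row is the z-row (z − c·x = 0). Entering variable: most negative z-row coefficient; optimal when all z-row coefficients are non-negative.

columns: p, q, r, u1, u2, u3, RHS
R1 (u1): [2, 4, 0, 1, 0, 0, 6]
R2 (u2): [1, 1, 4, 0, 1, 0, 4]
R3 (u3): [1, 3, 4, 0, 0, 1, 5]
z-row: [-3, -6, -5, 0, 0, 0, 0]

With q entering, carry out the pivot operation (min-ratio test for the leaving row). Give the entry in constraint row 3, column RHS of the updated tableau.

1/2

Ratio test on column q — row 1: 6/4 = 3/2; row 2: 4/1 = 4; row 3: 5/3 = 5/3. Minimum is 3/2 at row 1 (u1 leaves); pivot element 4.
Divide row 1 by 4; eliminate column q from the other rows.
Row 3 update in column RHS: 5 − 3·(3/2) = 1/2.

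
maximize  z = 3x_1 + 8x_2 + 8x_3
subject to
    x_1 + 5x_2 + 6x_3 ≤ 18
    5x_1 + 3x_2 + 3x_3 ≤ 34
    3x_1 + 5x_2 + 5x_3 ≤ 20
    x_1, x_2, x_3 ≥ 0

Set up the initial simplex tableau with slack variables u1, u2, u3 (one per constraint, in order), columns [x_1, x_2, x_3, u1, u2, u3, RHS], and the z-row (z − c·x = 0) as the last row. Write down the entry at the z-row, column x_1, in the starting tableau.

The z-row carries the negated objective coefficients: the x_1 entry is -3.

-3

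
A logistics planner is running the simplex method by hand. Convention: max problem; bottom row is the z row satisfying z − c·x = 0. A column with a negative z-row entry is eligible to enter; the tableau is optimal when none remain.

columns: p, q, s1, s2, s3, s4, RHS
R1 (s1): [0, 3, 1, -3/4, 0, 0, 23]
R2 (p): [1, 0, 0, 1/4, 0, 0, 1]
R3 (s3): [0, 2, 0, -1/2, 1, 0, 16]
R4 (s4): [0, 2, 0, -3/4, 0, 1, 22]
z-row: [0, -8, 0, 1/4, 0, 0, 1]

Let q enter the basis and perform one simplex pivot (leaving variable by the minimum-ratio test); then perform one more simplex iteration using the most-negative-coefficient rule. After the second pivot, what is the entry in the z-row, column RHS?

208/3

Ratio test on column q — row 1: 23/3 = 23/3; row 2: entry 0 ≤ 0; row 3: 16/2 = 8; row 4: 22/2 = 11. Minimum is 23/3 at row 1 (s1 leaves); pivot element 3.
Divide row 1 by 3; eliminate column q from the other rows.
Second iteration: most negative z-row entry is -7/4 in column s2, so s2 enters.
Ratio test on column s2 — row 1: entry -1/4 ≤ 0; row 2: 1/(1/4) = 4; row 3: entry 0 ≤ 0; row 4: entry -1/4 ≤ 0. Minimum is 4 at row 2 (p leaves); pivot element 1/4.
Divide row 2 by 1/4; eliminate column s2 from the other rows.
After both pivots, the entry at the z-row, column RHS is 208/3.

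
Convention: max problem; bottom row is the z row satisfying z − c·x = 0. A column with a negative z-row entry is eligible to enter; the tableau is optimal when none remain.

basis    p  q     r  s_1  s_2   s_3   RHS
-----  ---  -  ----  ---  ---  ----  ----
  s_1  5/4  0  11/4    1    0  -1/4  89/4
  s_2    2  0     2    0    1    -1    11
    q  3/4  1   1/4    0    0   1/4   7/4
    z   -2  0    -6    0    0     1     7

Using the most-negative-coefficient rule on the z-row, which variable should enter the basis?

Negative z-row entries: p: -2, r: -6.
The most negative is -6 in column r, so r enters.

r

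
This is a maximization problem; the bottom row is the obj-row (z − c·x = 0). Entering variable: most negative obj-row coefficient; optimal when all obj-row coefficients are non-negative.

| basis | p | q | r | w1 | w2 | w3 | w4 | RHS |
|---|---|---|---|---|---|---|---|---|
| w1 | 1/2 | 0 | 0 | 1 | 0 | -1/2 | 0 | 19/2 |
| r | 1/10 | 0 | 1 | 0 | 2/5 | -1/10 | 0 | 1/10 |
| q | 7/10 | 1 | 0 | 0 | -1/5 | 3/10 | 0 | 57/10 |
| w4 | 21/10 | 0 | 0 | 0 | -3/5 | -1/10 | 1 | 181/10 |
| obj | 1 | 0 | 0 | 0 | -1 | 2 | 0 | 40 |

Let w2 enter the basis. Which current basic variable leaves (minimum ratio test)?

Column w2 entries and ratios — w1: 0 ≤ 0, skip; r: (1/10)/(2/5) = 1/4; q: -1/5 ≤ 0, skip; w4: -3/5 ≤ 0, skip.
Smallest ratio is 1/4 in the row of r, so r leaves.

r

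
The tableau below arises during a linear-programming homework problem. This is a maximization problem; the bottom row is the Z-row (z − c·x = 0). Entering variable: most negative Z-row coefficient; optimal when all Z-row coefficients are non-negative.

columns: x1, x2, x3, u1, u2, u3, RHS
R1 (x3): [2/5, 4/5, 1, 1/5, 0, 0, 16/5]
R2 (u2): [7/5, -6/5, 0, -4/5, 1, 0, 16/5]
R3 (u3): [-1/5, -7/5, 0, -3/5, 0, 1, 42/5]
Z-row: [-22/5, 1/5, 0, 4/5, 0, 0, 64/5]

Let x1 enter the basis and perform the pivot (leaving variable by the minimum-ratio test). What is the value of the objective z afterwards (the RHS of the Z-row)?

Ratio test on column x1 — row 1: (16/5)/(2/5) = 8; row 2: (16/5)/(7/5) = 16/7; row 3: entry -1/5 ≤ 0. Minimum is 16/7 at row 2 (u2 leaves); pivot element 7/5.
Pivot on row 2; the Z-row RHS becomes 64/5 − (-22/5)·(16/7) = 160/7.

160/7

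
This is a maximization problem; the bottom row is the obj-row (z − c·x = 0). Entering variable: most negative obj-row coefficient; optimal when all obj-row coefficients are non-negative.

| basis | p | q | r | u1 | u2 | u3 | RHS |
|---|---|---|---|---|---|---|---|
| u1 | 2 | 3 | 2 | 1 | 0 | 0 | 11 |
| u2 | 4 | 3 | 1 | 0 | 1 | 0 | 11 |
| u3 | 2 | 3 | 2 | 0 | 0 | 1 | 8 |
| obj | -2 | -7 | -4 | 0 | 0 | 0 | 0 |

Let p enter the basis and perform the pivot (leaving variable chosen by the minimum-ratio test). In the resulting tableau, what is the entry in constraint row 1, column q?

3/2

Ratio test on column p — row 1: 11/2 = 11/2; row 2: 11/4 = 11/4; row 3: 8/2 = 4. Minimum is 11/4 at row 2 (u2 leaves); pivot element 4.
Divide row 2 by 4; eliminate column p from the other rows.
Row 1 update in column q: 3 − 2·(3/4) = 3/2.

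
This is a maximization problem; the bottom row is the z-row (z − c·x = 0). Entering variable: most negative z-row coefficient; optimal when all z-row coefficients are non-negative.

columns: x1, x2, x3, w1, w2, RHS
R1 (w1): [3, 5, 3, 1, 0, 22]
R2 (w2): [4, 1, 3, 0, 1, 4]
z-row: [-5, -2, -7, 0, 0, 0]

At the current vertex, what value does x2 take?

0

x2 is not in the basis, so in the current basic feasible solution x2 = 0.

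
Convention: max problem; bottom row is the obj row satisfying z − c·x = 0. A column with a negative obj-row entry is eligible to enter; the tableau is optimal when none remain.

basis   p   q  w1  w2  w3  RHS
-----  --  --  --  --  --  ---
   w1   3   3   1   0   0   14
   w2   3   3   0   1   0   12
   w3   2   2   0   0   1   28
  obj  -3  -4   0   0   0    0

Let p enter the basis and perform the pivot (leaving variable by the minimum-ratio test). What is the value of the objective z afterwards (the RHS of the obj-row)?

12

Ratio test on column p — row 1: 14/3 = 14/3; row 2: 12/3 = 4; row 3: 28/2 = 14. Minimum is 4 at row 2 (w2 leaves); pivot element 3.
Pivot on row 2; the obj-row RHS becomes 0 − (-3)·4 = 12.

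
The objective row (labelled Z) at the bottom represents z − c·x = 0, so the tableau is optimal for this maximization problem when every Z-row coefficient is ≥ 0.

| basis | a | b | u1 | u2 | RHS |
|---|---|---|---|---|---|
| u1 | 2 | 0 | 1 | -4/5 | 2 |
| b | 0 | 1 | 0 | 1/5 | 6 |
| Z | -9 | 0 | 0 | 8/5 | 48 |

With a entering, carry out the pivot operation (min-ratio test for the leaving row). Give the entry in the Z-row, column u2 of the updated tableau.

-2

Ratio test on column a — row 1: 2/2 = 1; row 2: entry 0 ≤ 0. Minimum is 1 at row 1 (u1 leaves); pivot element 2.
Divide row 1 by 2; eliminate column a from the other rows.
Z-row update in column u2: 8/5 − (-9)·(-2/5) = -2.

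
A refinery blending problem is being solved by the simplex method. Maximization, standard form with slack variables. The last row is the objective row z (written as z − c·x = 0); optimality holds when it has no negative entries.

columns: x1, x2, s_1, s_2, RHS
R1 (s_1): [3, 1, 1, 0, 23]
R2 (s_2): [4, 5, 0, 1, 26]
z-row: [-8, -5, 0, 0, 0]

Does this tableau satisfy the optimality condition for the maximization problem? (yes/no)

no

The z-row has a negative entry -8 in column x1, so it is not optimal.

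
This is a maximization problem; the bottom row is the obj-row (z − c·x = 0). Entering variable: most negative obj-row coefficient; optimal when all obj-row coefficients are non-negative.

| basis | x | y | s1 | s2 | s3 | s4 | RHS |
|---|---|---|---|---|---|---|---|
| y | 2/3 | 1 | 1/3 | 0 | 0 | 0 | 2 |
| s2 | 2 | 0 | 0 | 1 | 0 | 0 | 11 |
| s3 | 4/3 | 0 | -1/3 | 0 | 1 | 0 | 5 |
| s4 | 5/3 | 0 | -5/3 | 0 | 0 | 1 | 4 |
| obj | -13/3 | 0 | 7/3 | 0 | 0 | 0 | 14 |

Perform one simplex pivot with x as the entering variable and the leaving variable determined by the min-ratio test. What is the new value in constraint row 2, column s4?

-6/5

Ratio test on column x — row 1: 2/(2/3) = 3; row 2: 11/2 = 11/2; row 3: 5/(4/3) = 15/4; row 4: 4/(5/3) = 12/5. Minimum is 12/5 at row 4 (s4 leaves); pivot element 5/3.
Divide row 4 by 5/3; eliminate column x from the other rows.
Row 2 update in column s4: 0 − 2·(3/5) = -6/5.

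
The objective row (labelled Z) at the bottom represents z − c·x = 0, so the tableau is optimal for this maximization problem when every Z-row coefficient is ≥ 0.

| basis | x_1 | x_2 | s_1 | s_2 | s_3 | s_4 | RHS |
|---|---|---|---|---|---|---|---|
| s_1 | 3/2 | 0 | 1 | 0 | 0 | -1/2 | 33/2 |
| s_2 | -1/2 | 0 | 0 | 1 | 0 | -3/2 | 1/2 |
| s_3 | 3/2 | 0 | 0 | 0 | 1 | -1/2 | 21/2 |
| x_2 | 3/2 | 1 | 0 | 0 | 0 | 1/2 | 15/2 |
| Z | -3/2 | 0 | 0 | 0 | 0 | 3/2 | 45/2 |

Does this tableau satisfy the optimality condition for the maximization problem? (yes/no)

no

The Z-row has a negative entry -3/2 in column x_1, so it is not optimal.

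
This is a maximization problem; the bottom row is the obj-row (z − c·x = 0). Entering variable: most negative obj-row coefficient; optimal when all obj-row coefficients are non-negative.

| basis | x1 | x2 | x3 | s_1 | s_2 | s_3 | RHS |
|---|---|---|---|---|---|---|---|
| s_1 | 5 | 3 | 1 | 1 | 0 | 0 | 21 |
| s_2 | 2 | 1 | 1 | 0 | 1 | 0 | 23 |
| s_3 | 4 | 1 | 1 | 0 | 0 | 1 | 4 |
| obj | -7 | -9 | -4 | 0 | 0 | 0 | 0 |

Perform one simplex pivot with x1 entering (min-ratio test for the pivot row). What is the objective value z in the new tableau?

7

Ratio test on column x1 — row 1: 21/5 = 21/5; row 2: 23/2 = 23/2; row 3: 4/4 = 1. Minimum is 1 at row 3 (s_3 leaves); pivot element 4.
Pivot on row 3; the obj-row RHS becomes 0 − (-7)·1 = 7.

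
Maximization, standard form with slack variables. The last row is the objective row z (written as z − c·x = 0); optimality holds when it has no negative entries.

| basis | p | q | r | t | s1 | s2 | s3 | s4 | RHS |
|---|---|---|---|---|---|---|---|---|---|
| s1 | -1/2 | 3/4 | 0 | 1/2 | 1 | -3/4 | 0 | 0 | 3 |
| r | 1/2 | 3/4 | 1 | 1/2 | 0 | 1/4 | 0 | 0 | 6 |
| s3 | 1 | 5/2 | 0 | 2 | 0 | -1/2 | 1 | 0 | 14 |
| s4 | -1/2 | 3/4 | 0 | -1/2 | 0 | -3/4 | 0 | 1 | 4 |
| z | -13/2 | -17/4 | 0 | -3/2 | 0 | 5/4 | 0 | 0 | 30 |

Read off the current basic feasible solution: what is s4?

4

s4 is basic (row 4); its value is the RHS of that row, 4.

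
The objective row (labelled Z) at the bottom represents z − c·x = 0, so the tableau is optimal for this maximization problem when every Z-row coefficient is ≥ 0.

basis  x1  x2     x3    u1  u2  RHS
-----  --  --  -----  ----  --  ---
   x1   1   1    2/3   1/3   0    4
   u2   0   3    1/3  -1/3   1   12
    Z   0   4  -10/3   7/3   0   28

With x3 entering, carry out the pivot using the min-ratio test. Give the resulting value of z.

Ratio test on column x3 — row 1: 4/(2/3) = 6; row 2: 12/(1/3) = 36. Minimum is 6 at row 1 (x1 leaves); pivot element 2/3.
Pivot on row 1; the Z-row RHS becomes 28 − (-10/3)·6 = 48.

48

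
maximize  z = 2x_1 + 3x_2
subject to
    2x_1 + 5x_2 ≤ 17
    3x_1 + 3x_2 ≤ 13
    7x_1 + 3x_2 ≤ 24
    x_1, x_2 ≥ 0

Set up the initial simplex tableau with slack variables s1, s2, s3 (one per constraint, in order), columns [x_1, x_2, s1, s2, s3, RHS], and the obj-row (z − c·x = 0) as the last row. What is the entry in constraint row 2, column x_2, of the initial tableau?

Constraint 2 has coefficient 3 on x_2.

3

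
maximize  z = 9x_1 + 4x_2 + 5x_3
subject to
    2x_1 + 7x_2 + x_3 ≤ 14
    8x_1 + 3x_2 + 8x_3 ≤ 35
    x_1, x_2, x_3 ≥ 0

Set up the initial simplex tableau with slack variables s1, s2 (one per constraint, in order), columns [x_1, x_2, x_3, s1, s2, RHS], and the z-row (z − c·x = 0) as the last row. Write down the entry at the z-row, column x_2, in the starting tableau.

The z-row carries the negated objective coefficients: the x_2 entry is -4.

-4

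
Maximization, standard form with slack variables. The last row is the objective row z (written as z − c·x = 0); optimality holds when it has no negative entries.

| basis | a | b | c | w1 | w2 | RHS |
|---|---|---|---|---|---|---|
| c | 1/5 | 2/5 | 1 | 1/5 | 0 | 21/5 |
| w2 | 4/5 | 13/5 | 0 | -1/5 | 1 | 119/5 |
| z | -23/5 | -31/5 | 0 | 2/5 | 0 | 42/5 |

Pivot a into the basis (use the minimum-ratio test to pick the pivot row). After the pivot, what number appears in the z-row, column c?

23

Ratio test on column a — row 1: (21/5)/(1/5) = 21; row 2: (119/5)/(4/5) = 119/4. Minimum is 21 at row 1 (c leaves); pivot element 1/5.
Divide row 1 by 1/5; eliminate column a from the other rows.
z-row update in column c: 0 − (-23/5)·5 = 23.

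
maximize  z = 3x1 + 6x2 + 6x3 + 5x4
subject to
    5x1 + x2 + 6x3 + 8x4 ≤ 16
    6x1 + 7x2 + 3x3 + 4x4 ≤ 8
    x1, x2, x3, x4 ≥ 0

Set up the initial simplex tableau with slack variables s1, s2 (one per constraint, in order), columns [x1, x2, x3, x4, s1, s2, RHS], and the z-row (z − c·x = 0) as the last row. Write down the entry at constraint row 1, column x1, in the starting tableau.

Constraint 1 has coefficient 5 on x1.

5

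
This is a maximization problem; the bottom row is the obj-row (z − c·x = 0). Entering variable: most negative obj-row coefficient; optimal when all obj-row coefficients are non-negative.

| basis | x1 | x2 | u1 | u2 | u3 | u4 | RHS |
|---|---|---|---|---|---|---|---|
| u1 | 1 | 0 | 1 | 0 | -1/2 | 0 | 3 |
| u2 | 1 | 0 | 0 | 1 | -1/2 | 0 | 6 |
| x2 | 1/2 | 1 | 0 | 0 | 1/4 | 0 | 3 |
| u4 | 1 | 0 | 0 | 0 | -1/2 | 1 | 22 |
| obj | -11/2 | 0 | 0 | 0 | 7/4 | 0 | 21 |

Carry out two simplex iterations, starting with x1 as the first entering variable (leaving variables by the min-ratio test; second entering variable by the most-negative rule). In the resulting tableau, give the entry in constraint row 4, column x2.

0

Ratio test on column x1 — row 1: 3/1 = 3; row 2: 6/1 = 6; row 3: 3/(1/2) = 6; row 4: 22/1 = 22. Minimum is 3 at row 1 (u1 leaves); pivot element 1.
Divide row 1 by 1; eliminate column x1 from the other rows.
Second iteration: most negative obj-row entry is -1 in column u3, so u3 enters.
Ratio test on column u3 — row 1: entry -1/2 ≤ 0; row 2: entry 0 ≤ 0; row 3: (3/2)/(1/2) = 3; row 4: entry 0 ≤ 0. Minimum is 3 at row 3 (x2 leaves); pivot element 1/2.
Divide row 3 by 1/2; eliminate column u3 from the other rows.
After both pivots, the entry at constraint row 4, column x2 is 0.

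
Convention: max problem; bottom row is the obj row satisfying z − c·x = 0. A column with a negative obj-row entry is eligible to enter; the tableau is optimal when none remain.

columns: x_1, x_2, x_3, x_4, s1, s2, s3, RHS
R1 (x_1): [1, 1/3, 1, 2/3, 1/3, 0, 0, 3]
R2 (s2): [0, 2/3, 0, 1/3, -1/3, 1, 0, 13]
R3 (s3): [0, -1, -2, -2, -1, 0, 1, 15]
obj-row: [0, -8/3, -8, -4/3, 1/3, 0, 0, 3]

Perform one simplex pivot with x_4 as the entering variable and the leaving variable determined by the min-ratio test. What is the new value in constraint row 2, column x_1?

-1/2

Ratio test on column x_4 — row 1: 3/(2/3) = 9/2; row 2: 13/(1/3) = 39; row 3: entry -2 ≤ 0. Minimum is 9/2 at row 1 (x_1 leaves); pivot element 2/3.
Divide row 1 by 2/3; eliminate column x_4 from the other rows.
Row 2 update in column x_1: 0 − (1/3)·(3/2) = -1/2.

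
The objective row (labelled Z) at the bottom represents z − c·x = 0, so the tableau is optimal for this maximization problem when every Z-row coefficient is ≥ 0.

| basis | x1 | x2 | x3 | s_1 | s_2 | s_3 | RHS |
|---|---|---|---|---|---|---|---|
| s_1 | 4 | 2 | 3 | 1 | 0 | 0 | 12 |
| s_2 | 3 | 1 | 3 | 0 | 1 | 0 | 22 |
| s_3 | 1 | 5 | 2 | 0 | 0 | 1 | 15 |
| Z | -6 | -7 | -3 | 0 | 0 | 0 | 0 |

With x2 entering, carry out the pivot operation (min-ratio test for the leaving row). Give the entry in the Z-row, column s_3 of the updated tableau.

Ratio test on column x2 — row 1: 12/2 = 6; row 2: 22/1 = 22; row 3: 15/5 = 3. Minimum is 3 at row 3 (s_3 leaves); pivot element 5.
Divide row 3 by 5; eliminate column x2 from the other rows.
Z-row update in column s_3: 0 − (-7)·(1/5) = 7/5.

7/5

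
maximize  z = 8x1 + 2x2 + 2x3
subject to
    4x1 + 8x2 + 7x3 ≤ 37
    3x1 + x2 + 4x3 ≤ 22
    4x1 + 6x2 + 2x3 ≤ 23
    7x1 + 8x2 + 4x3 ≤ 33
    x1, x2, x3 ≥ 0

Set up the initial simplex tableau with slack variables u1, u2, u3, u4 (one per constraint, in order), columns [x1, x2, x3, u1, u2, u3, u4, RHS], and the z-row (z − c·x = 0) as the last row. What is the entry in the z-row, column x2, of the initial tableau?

The z-row carries the negated objective coefficients: the x2 entry is -2.

-2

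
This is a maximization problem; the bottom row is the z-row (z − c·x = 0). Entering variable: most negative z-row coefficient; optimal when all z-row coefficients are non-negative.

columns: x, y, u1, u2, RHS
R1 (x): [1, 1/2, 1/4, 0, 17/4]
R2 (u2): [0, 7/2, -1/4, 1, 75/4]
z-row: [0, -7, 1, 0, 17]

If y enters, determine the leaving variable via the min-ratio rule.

u2

Column y entries and ratios — x: (17/4)/(1/2) = 17/2; u2: (75/4)/(7/2) = 75/14.
Smallest ratio is 75/14 in the row of u2, so u2 leaves.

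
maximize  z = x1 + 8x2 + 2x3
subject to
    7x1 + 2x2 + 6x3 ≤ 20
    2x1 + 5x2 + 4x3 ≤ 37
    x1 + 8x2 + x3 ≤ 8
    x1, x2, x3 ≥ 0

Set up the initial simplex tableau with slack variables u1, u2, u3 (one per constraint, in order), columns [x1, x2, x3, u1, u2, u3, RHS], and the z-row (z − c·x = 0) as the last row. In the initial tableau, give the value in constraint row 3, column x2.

Constraint 3 has coefficient 8 on x2.

8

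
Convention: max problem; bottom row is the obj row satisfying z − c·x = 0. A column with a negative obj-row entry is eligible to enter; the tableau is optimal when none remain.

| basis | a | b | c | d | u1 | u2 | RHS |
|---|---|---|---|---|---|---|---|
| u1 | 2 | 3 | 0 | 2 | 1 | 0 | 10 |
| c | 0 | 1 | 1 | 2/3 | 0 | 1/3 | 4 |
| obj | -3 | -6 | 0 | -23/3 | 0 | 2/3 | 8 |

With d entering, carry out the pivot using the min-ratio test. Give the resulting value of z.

Ratio test on column d — row 1: 10/2 = 5; row 2: 4/(2/3) = 6. Minimum is 5 at row 1 (u1 leaves); pivot element 2.
Pivot on row 1; the obj-row RHS becomes 8 − (-23/3)·5 = 139/3.

139/3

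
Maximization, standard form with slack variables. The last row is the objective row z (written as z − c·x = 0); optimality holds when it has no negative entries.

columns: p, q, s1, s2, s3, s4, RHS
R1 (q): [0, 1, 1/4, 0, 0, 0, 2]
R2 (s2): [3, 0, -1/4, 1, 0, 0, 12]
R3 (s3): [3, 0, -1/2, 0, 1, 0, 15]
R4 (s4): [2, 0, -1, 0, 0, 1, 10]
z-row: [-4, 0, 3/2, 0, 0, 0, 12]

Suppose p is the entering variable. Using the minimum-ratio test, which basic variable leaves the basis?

Column p entries and ratios — q: 0 ≤ 0, skip; s2: 12/3 = 4; s3: 15/3 = 5; s4: 10/2 = 5.
Smallest ratio is 4 in the row of s2, so s2 leaves.

s2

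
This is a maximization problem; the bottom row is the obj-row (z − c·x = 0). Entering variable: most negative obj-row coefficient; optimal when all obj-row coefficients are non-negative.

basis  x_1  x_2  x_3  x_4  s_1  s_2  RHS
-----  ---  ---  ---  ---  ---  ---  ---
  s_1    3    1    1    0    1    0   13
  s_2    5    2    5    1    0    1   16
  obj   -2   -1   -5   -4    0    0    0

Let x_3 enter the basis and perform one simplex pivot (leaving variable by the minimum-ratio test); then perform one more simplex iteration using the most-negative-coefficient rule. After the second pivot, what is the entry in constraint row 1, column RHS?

Ratio test on column x_3 — row 1: 13/1 = 13; row 2: 16/5 = 16/5. Minimum is 16/5 at row 2 (s_2 leaves); pivot element 5.
Divide row 2 by 5; eliminate column x_3 from the other rows.
Second iteration: most negative obj-row entry is -3 in column x_4, so x_4 enters.
Ratio test on column x_4 — row 1: entry -1/5 ≤ 0; row 2: (16/5)/(1/5) = 16. Minimum is 16 at row 2 (x_3 leaves); pivot element 1/5.
Divide row 2 by 1/5; eliminate column x_4 from the other rows.
After both pivots, the entry at constraint row 1, column RHS is 13.

13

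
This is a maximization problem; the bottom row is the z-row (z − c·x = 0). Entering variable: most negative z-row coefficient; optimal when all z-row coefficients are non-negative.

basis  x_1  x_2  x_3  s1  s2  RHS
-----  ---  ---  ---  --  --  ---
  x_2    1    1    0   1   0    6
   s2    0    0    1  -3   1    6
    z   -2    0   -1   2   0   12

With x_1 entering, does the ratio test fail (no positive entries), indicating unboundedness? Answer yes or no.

Column x_1 has positive entries in row(s) 1, so the ratio test bounds it — not unbounded.

no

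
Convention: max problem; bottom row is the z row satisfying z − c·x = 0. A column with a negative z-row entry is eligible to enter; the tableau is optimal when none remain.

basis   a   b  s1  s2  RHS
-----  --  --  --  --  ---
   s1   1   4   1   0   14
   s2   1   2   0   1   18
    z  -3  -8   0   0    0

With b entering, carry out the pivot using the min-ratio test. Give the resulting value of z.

28

Ratio test on column b — row 1: 14/4 = 7/2; row 2: 18/2 = 9. Minimum is 7/2 at row 1 (s1 leaves); pivot element 4.
Pivot on row 1; the z-row RHS becomes 0 − (-8)·(7/2) = 28.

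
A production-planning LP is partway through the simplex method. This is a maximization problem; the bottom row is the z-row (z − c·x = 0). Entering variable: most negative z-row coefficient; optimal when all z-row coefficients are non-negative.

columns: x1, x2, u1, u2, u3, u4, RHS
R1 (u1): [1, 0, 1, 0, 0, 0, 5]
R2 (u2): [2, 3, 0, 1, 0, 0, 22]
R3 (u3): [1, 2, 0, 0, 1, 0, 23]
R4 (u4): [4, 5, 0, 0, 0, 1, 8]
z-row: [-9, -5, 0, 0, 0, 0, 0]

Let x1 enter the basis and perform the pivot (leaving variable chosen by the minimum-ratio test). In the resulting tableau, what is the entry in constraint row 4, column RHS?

Ratio test on column x1 — row 1: 5/1 = 5; row 2: 22/2 = 11; row 3: 23/1 = 23; row 4: 8/4 = 2. Minimum is 2 at row 4 (u4 leaves); pivot element 4.
Divide row 4 by 4; eliminate column x1 from the other rows.
In the new row 4, the RHS entry is the old entry divided by the pivot: 8/4 = 2.

2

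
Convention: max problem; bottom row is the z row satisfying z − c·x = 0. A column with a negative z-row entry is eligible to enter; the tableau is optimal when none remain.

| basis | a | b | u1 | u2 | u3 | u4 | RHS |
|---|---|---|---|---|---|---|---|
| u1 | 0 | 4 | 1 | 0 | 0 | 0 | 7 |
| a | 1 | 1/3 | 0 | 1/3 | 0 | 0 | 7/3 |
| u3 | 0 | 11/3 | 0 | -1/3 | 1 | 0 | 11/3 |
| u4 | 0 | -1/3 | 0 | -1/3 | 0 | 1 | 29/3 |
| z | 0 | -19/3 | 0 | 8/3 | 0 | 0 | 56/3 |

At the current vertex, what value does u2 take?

0

u2 is not in the basis, so in the current basic feasible solution u2 = 0.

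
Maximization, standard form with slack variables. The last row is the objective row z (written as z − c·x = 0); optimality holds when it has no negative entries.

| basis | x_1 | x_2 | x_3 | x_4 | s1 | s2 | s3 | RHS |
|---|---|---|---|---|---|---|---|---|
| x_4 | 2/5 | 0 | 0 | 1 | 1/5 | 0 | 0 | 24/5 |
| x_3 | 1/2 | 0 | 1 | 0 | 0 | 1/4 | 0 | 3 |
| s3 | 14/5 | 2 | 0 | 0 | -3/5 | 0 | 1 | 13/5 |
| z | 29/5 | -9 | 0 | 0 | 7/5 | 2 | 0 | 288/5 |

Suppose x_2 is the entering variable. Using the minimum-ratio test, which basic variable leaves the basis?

Column x_2 entries and ratios — x_4: 0 ≤ 0, skip; x_3: 0 ≤ 0, skip; s3: (13/5)/2 = 13/10.
Smallest ratio is 13/10 in the row of s3, so s3 leaves.

s3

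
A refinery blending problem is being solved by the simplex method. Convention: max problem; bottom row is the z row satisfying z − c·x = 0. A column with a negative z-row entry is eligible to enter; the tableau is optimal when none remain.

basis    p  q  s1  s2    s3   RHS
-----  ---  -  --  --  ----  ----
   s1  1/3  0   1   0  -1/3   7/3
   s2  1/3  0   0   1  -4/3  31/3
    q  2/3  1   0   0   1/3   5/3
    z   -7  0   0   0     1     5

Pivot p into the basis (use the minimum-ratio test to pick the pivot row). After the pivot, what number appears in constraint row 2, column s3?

Ratio test on column p — row 1: (7/3)/(1/3) = 7; row 2: (31/3)/(1/3) = 31; row 3: (5/3)/(2/3) = 5/2. Minimum is 5/2 at row 3 (q leaves); pivot element 2/3.
Divide row 3 by 2/3; eliminate column p from the other rows.
Row 2 update in column s3: -4/3 − (1/3)·(1/2) = -3/2.

-3/2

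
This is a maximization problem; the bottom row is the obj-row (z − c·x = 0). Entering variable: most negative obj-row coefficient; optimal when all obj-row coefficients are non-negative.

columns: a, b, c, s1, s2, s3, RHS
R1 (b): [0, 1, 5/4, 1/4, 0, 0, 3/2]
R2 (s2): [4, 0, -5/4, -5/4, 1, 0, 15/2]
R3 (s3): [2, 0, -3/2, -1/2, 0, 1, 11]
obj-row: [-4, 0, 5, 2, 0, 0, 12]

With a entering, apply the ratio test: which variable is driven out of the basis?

Column a entries and ratios — b: 0 ≤ 0, skip; s2: (15/2)/4 = 15/8; s3: 11/2 = 11/2.
Smallest ratio is 15/8 in the row of s2, so s2 leaves.

s2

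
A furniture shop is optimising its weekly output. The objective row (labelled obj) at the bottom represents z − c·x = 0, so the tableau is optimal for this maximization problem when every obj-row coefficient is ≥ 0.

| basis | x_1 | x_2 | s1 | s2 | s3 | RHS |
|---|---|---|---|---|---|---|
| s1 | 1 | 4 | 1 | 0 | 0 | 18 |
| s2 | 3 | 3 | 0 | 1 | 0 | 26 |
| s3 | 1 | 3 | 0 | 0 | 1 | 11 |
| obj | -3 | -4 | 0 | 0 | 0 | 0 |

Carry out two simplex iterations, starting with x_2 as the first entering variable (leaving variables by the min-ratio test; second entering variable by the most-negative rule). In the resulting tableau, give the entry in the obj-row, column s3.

Ratio test on column x_2 — row 1: 18/4 = 9/2; row 2: 26/3 = 26/3; row 3: 11/3 = 11/3. Minimum is 11/3 at row 3 (s3 leaves); pivot element 3.
Divide row 3 by 3; eliminate column x_2 from the other rows.
Second iteration: most negative obj-row entry is -5/3 in column x_1, so x_1 enters.
Ratio test on column x_1 — row 1: entry -1/3 ≤ 0; row 2: 15/2 = 15/2; row 3: (11/3)/(1/3) = 11. Minimum is 15/2 at row 2 (s2 leaves); pivot element 2.
Divide row 2 by 2; eliminate column x_1 from the other rows.
After both pivots, the entry at the obj-row, column s3 is 1/2.

1/2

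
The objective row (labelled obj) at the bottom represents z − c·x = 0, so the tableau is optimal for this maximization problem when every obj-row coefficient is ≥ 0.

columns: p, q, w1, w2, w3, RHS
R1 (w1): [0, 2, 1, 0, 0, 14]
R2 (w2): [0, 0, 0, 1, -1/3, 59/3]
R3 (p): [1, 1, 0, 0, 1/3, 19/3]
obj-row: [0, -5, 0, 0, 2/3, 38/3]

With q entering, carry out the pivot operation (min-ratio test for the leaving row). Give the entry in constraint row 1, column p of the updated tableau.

-2

Ratio test on column q — row 1: 14/2 = 7; row 2: entry 0 ≤ 0; row 3: (19/3)/1 = 19/3. Minimum is 19/3 at row 3 (p leaves); pivot element 1.
Divide row 3 by 1; eliminate column q from the other rows.
Row 1 update in column p: 0 − 2·1 = -2.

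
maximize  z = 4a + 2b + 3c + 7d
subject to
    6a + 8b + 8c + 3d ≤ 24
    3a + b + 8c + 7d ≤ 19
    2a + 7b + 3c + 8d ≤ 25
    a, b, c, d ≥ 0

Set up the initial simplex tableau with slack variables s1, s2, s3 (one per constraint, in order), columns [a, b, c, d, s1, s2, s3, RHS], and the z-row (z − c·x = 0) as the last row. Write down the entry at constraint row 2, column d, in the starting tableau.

7

Constraint 2 has coefficient 7 on d.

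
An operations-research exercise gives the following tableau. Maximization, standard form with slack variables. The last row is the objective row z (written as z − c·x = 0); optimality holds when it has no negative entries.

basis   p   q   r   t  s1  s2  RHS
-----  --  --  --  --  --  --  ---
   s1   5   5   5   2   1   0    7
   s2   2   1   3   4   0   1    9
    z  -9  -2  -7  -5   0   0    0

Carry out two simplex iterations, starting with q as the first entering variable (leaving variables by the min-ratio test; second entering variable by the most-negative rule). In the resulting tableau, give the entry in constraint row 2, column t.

Ratio test on column q — row 1: 7/5 = 7/5; row 2: 9/1 = 9. Minimum is 7/5 at row 1 (s1 leaves); pivot element 5.
Divide row 1 by 5; eliminate column q from the other rows.
Second iteration: most negative z-row entry is -7 in column p, so p enters.
Ratio test on column p — row 1: (7/5)/1 = 7/5; row 2: (38/5)/1 = 38/5. Minimum is 7/5 at row 1 (q leaves); pivot element 1.
Divide row 1 by 1; eliminate column p from the other rows.
After both pivots, the entry at constraint row 2, column t is 16/5.

16/5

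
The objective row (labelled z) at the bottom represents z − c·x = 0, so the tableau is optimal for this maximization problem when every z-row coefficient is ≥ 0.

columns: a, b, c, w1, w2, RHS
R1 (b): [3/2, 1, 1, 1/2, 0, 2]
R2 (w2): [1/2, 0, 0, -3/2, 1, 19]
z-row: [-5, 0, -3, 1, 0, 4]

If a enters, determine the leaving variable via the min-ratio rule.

b

Column a entries and ratios — b: 2/(3/2) = 4/3; w2: 19/(1/2) = 38.
Smallest ratio is 4/3 in the row of b, so b leaves.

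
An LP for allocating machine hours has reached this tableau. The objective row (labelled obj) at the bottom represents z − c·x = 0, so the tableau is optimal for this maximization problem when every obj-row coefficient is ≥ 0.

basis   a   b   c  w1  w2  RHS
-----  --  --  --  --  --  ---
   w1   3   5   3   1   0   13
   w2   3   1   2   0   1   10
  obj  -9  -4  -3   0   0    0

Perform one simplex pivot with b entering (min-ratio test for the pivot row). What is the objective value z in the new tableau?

Ratio test on column b — row 1: 13/5 = 13/5; row 2: 10/1 = 10. Minimum is 13/5 at row 1 (w1 leaves); pivot element 5.
Pivot on row 1; the obj-row RHS becomes 0 − (-4)·(13/5) = 52/5.

52/5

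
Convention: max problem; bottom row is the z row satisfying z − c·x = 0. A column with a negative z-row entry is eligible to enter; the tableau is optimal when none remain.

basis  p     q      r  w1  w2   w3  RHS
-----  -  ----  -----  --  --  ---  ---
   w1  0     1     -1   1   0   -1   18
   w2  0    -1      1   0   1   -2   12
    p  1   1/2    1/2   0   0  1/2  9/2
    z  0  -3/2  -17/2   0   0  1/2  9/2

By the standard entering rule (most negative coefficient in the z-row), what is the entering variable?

Negative z-row entries: q: -3/2, r: -17/2.
The most negative is -17/2 in column r, so r enters.

r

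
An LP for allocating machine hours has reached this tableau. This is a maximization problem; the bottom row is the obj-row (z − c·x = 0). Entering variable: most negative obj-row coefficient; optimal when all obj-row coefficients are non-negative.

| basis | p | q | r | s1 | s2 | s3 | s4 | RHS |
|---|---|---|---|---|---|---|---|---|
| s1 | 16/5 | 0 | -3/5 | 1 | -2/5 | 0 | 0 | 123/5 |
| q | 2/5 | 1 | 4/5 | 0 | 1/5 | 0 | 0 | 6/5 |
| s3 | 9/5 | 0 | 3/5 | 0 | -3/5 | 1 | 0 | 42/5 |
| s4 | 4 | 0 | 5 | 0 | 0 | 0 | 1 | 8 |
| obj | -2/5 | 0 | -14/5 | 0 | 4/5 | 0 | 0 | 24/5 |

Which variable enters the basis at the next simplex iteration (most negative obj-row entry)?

Negative obj-row entries: p: -2/5, r: -14/5.
The most negative is -14/5 in column r, so r enters.

r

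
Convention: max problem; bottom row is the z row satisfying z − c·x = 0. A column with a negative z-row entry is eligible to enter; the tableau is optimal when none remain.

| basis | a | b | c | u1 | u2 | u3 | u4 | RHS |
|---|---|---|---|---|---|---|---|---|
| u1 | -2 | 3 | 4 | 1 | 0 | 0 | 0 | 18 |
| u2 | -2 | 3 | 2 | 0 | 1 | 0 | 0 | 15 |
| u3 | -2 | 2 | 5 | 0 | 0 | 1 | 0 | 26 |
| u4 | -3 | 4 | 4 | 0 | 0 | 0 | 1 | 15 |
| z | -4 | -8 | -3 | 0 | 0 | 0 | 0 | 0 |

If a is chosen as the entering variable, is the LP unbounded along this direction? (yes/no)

yes

Every constraint-row entry in column a is ≤ 0, so increasing a is unbounded.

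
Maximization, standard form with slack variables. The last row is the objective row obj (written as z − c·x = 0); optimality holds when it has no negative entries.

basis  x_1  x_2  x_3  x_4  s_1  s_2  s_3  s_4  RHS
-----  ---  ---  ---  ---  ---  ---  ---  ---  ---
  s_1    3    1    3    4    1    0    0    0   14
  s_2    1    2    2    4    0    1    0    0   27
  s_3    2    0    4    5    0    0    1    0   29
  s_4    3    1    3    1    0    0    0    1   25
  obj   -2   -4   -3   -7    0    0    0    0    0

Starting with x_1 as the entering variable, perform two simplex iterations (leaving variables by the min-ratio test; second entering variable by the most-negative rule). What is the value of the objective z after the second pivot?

Ratio test on column x_1 — row 1: 14/3 = 14/3; row 2: 27/1 = 27; row 3: 29/2 = 29/2; row 4: 25/3 = 25/3. Minimum is 14/3 at row 1 (s_1 leaves); pivot element 3.
Pivot on row 1; the obj-row RHS becomes 0 − (-2)·(14/3) = 28/3.
Next entering variable (most negative obj-row entry -13/3): x_4.
Ratio test on column x_4 — row 1: (14/3)/(4/3) = 7/2; row 2: (67/3)/(8/3) = 67/8; row 3: (59/3)/(7/3) = 59/7; row 4: entry -3 ≤ 0. Minimum is 7/2 at row 1 (x_1 leaves); pivot element 4/3.
After the second pivot the obj-row RHS is 28/3 − (-13/3)·(7/2) = 49/2.

49/2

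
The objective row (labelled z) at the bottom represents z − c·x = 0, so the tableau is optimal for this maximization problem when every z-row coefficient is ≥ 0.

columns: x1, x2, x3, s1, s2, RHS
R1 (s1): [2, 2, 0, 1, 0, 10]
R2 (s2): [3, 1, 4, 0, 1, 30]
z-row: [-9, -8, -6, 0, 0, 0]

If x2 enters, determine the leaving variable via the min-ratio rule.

s1

Column x2 entries and ratios — s1: 10/2 = 5; s2: 30/1 = 30.
Smallest ratio is 5 in the row of s1, so s1 leaves.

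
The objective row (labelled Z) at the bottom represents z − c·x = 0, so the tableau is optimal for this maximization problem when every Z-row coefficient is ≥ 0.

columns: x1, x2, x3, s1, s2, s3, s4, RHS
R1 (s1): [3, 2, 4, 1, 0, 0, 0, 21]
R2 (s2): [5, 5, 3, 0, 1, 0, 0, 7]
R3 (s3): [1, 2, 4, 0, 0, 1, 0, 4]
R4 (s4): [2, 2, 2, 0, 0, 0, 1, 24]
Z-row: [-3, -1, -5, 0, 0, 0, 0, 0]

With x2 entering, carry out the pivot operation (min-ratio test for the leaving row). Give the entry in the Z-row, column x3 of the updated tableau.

Ratio test on column x2 — row 1: 21/2 = 21/2; row 2: 7/5 = 7/5; row 3: 4/2 = 2; row 4: 24/2 = 12. Minimum is 7/5 at row 2 (s2 leaves); pivot element 5.
Divide row 2 by 5; eliminate column x2 from the other rows.
Z-row update in column x3: -5 − (-1)·(3/5) = -22/5.

-22/5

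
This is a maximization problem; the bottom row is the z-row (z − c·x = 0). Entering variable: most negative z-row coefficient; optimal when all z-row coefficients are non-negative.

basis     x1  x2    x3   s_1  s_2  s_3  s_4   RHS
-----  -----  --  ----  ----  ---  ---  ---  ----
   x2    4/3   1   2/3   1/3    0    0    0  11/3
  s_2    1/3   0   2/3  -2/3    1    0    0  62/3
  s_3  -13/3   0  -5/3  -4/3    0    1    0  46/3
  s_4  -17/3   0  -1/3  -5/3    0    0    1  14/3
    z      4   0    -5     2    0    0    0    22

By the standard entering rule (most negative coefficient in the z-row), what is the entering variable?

x3

Negative z-row entries: x3: -5.
The most negative is -5 in column x3, so x3 enters.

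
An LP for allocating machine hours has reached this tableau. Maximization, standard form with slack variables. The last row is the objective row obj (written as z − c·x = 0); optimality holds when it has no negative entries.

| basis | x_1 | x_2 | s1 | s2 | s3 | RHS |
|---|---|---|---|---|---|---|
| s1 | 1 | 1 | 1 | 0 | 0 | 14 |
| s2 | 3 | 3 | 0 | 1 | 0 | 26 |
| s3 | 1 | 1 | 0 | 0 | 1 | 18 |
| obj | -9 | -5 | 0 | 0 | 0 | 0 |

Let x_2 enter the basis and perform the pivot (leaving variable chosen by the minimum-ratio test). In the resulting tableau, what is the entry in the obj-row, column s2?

5/3

Ratio test on column x_2 — row 1: 14/1 = 14; row 2: 26/3 = 26/3; row 3: 18/1 = 18. Minimum is 26/3 at row 2 (s2 leaves); pivot element 3.
Divide row 2 by 3; eliminate column x_2 from the other rows.
obj-row update in column s2: 0 − (-5)·(1/3) = 5/3.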